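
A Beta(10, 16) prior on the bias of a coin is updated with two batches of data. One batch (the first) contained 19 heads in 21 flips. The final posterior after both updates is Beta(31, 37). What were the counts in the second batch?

2 heads and 19 tails

Because Beta–binomial updating is additive in the counts, the combined data contributed (α_post−α_prior, β_post−β_prior) successes and failures.
Total across both batches: 31−10=21 heads, 37−16=21 tails.
Subtract the first batch: 21−19=2 heads and 21−2=19 tails.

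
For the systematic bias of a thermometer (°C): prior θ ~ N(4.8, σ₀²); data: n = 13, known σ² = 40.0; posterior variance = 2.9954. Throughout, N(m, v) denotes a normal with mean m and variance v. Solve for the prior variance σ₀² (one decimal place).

σ₀² = 113.1

For the Normal–Normal model with known σ², precisions add: τ_n = τ₀ + n/σ².
So 1/σ₀² = 1/2.9954 − 13/40.0 = 0.333845 − 0.325000 = 0.008845.
Hence σ₀² = 1/0.008845 ≈ 113.1.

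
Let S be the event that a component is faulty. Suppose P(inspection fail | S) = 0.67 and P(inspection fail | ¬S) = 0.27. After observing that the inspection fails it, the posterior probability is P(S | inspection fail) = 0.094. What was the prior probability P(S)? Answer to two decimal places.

P(S) = 0.04

In odds form, posterior odds = prior odds × likelihood ratio, so prior odds = posterior odds ÷ LR.
Posterior odds = 0.094/(1−0.094) = 0.1038. LR = 0.67/0.27 = 2.4815.
Prior odds = 0.1038/2.4815 = 0.0418, so P(S) = 0.0418/(1+0.0418) ≈ 0.04.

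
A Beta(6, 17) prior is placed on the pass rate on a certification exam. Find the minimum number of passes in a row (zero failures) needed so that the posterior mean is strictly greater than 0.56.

k = 16

After k passes and 0 failures the posterior is Beta(6+k, 17), with mean (6+k)/(6+17+k).
Set (6+k)/(23+k) > 0.56 and solve: k > (0.56·23 − 6)/(1 − 0.56) = 15.636.
The smallest integer exceeding 15.636 is 16, and checking k=16: (22)/(39) = 0.5641 > 0.56.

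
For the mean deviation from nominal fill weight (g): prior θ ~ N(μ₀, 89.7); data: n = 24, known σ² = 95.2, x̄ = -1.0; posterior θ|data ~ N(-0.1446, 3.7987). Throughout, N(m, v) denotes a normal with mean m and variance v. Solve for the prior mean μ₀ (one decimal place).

μ₀ = 19.2

With known observation variance, the Normal–Normal posterior has precision τ_n = τ₀ + n/σ² and mean μ_n = (τ₀μ₀ + (n/σ²)x̄)/τ_n.
Here τ₀ = 1/89.7 = 0.011148 and τ_data = 24/95.2 = 0.252101, so τ_n = 0.263249.
Rearranging for μ₀: μ₀ = (μ_n·τ_n − τ_data·x̄)/τ₀ = (-0.1446·0.263249 − 0.252101·-1.0) / 0.011148 = 0.214035/0.011148 ≈ 19.2.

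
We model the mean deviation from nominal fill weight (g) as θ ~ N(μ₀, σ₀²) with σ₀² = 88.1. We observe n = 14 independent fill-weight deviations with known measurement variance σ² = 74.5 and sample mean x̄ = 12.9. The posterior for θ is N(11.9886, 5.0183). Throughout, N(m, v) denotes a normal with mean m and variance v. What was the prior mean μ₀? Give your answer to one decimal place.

With known observation variance, the Normal–Normal posterior has precision τ_n = τ₀ + n/σ² and mean μ_n = (τ₀μ₀ + (n/σ²)x̄)/τ_n.
Here τ₀ = 1/88.1 = 0.011351 and τ_data = 14/74.5 = 0.187919, so τ_n = 0.199270.
Rearranging for μ₀: μ₀ = (μ_n·τ_n − τ_data·x̄)/τ₀ = (11.9886·0.199270 − 0.187919·12.9) / 0.011351 = -0.035187/0.011351 ≈ -3.1.

μ₀ = -3.1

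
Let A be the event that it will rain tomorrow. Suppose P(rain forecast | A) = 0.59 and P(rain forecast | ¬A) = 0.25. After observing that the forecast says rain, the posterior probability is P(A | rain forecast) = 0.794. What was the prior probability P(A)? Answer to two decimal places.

In odds form, posterior odds = prior odds × likelihood ratio, so prior odds = posterior odds ÷ LR.
Posterior odds = 0.794/(1−0.794) = 3.8544. LR = 0.59/0.25 = 2.3600.
Prior odds = 3.8544/2.3600 = 1.6332, so P(A) = 1.6332/(1+1.6332) ≈ 0.62.

P(A) = 0.62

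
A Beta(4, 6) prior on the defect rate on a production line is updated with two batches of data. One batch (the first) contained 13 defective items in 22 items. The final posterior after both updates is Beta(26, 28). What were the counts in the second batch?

Because Beta–binomial updating is additive in the counts, the combined data contributed (α_post−α_prior, β_post−β_prior) successes and failures.
Total across both batches: 26−4=22 defective items, 28−6=22 good items.
Subtract the first batch: 22−13=9 defective items and 22−9=13 good items.

9 defective items and 13 good items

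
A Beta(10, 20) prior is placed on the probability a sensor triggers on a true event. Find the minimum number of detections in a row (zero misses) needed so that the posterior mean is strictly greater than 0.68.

k = 33

After k detections and 0 misses the posterior is Beta(10+k, 20), with mean (10+k)/(10+20+k).
Set (10+k)/(30+k) > 0.68 and solve: k > (0.68·30 − 10)/(1 − 0.68) = 32.500.
The smallest integer exceeding 32.500 is 33.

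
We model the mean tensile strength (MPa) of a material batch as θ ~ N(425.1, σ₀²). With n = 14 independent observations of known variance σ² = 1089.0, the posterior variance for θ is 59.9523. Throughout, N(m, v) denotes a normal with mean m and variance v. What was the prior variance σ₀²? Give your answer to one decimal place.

σ₀² = 261.5

For the Normal–Normal model with known σ², precisions add: τ_n = τ₀ + n/σ².
So 1/σ₀² = 1/59.9523 − 14/1089.0 = 0.016680 − 0.012856 = 0.003824.
Hence σ₀² = 1/0.003824 ≈ 261.5.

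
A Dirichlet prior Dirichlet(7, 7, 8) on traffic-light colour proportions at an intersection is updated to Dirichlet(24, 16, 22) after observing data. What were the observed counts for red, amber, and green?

For a Dirichlet(α) prior with multinomial counts c, the posterior is Dirichlet(α + c) componentwise.
Counts are posterior − prior componentwise: 24−7=17, 16−7=9, 22−8=14.

counts (17, 9, 14)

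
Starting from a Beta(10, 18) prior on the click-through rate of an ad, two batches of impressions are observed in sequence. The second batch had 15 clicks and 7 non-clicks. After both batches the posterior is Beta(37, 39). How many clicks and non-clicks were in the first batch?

Sequential conjugate updates are equivalent to a single update on the pooled data, so total successes = posterior α − prior α and total failures = posterior β − prior β.
Total across both batches: 37−10=27 clicks, 39−18=21 non-clicks.
Subtract the second batch: 27−15=12 clicks and 21−7=14 non-clicks.

12 clicks and 14 non-clicks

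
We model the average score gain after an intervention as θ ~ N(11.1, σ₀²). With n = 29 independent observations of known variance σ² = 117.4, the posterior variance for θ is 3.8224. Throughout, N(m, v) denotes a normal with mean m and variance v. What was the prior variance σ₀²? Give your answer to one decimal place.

σ₀² = 68.5

Posterior precision equals prior precision plus data precision: 1/σ_n² = 1/σ₀² + n/σ².
So 1/σ₀² = 1/3.8224 − 29/117.4 = 0.261616 − 0.247019 = 0.014597.
Hence σ₀² = 1/0.014597 ≈ 68.5.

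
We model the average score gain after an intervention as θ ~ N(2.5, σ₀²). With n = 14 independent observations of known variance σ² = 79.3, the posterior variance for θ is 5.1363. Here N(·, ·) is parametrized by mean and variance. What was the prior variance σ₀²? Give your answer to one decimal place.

For the Normal–Normal model with known σ², precisions add: τ_n = τ₀ + n/σ².
So 1/σ₀² = 1/5.1363 − 14/79.3 = 0.194693 − 0.176545 = 0.018148.
Hence σ₀² = 1/0.018148 ≈ 55.1.

σ₀² = 55.1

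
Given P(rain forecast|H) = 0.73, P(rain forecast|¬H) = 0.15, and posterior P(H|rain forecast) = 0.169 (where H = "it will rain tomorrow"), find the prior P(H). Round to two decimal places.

In odds form, posterior odds = prior odds × likelihood ratio, so prior odds = posterior odds ÷ LR.
Posterior odds = 0.169/(1−0.169) = 0.2034. LR = 0.73/0.15 = 4.8667.
Prior odds = 0.2034/4.8667 = 0.0418, so P(H) = 0.0418/(1+0.0418) ≈ 0.04.

P(H) = 0.04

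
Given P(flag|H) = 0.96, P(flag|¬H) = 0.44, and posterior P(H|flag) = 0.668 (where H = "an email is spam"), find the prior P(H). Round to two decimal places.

In odds form, posterior odds = prior odds × likelihood ratio, so prior odds = posterior odds ÷ LR.
Posterior odds = 0.668/(1−0.668) = 2.0120. LR = 0.96/0.44 = 2.1818.
Prior odds = 2.0120/2.1818 = 0.9222, so P(H) = 0.9222/(1+0.9222) ≈ 0.48.

P(H) = 0.48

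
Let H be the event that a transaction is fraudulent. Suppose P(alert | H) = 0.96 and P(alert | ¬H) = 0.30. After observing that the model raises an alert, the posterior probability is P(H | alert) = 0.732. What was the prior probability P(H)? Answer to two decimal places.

P(H) = 0.46

Bayes' rule in odds form gives O(H|E) = O(H)·[P(E|H)/P(E|¬H)], hence O(H) = O(H|E)/LR.
Posterior odds = 0.732/(1−0.732) = 2.7313. LR = 0.96/0.30 = 3.2000.
Prior odds = 2.7313/3.2000 = 0.8535, so P(H) = 0.8535/(1+0.8535) ≈ 0.46.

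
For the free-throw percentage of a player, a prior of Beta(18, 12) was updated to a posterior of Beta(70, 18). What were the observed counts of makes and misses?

52 makes and 6 misses

Under Beta–binomial conjugacy the posterior parameters are (α+s, β+f).
So s = 70 − 18 = 52 and f = 18 − 12 = 6.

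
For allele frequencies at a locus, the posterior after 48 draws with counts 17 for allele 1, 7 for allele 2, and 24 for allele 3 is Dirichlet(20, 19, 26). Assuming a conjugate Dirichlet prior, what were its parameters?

For a Dirichlet(α) prior with multinomial counts c, the posterior is Dirichlet(α + c) componentwise.
Subtract each count from the matching posterior parameter: 20−17=3, 19−7=12, 26−24=2.

Dirichlet(3, 12, 2)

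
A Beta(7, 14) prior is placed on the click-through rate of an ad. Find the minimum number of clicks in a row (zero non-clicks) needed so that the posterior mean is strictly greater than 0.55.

After k clicks and 0 non-clicks the posterior is Beta(7+k, 14), with mean (7+k)/(7+14+k).
Set (7+k)/(21+k) > 0.55 and solve: k > (0.55·21 − 7)/(1 − 0.55) = 10.111.
The smallest integer exceeding 10.111 is 11.

k = 11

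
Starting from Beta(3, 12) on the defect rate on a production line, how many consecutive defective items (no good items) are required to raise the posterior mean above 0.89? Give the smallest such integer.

k = 95

After k defective items and 0 good items the posterior is Beta(3+k, 12), with mean (3+k)/(3+12+k).
Set (3+k)/(15+k) > 0.89 and solve: k > (0.89·15 − 3)/(1 − 0.89) = 94.091.
The smallest integer exceeding 94.091 is 95, and checking k=95: (98)/(110) = 0.8909 > 0.89.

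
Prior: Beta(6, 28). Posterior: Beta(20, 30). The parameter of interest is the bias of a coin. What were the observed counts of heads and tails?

Under Beta–binomial conjugacy the posterior parameters are (α+s, β+f).
So s = 20 − 6 = 14 and f = 30 − 28 = 2.

14 heads and 2 tails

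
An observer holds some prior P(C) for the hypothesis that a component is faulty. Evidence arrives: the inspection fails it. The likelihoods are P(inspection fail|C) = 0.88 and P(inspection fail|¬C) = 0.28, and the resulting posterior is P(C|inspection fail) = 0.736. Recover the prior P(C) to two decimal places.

P(C) = 0.47

Bayes' rule in odds form gives O(C|E) = O(C)·[P(E|C)/P(E|¬C)], hence O(C) = O(C|E)/LR.
Posterior odds = 0.736/(1−0.736) = 2.7879. LR = 0.88/0.28 = 3.1429.
Prior odds = 2.7879/3.1429 = 0.8870, so P(C) = 0.8870/(1+0.8870) ≈ 0.47.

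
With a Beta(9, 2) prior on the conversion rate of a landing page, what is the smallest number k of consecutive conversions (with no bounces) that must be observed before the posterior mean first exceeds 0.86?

k = 4

After k conversions and 0 bounces the posterior is Beta(9+k, 2), with mean (9+k)/(9+2+k).
Set (9+k)/(11+k) > 0.86 and solve: k > (0.86·11 − 9)/(1 − 0.86) = 3.286.
The smallest integer exceeding 3.286 is 4.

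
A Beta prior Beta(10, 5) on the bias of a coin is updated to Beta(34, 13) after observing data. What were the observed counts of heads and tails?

A Beta(α, β) prior with s successes and f failures in binomial data gives a Beta(α+s, β+f) posterior.
Match parameters: s=34−10=24, f=13−5=8.

24 heads and 8 tails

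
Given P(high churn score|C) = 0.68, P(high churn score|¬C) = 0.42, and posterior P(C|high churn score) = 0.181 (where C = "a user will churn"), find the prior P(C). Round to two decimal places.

In odds form, posterior odds = prior odds × likelihood ratio, so prior odds = posterior odds ÷ LR.
Posterior odds = 0.181/(1−0.181) = 0.2210. LR = 0.68/0.42 = 1.6190.
Prior odds = 0.2210/1.6190 = 0.1365, so P(C) = 0.1365/(1+0.1365) ≈ 0.12.

P(C) = 0.12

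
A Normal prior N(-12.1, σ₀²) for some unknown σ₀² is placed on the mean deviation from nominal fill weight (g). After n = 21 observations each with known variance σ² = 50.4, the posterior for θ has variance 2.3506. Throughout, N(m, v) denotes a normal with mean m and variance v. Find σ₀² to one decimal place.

For the Normal–Normal model with known σ², precisions add: τ_n = τ₀ + n/σ².
So 1/σ₀² = 1/2.3506 − 21/50.4 = 0.425423 − 0.416667 = 0.008756.
Hence σ₀² = 1/0.008756 ≈ 114.2.

σ₀² = 114.2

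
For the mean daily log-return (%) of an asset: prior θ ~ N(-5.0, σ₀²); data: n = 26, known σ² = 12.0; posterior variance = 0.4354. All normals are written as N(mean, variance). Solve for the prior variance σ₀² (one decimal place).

σ₀² = 7.7

For the Normal–Normal model with known σ², precisions add: τ_n = τ₀ + n/σ².
So 1/σ₀² = 1/0.4354 − 26/12.0 = 2.296739 − 2.166667 = 0.130072.
Hence σ₀² = 1/0.130072 ≈ 7.7.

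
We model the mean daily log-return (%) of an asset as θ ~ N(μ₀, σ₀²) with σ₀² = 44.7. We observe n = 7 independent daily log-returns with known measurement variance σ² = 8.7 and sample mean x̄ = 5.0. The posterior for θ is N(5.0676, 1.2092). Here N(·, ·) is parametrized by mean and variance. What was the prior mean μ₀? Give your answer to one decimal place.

μ₀ = 7.5

The posterior mean is a precision-weighted average: μ_n = (τ₀μ₀ + τ_data·x̄)/(τ₀+τ_data), with τ₀=1/σ₀² and τ_data=n/σ².
Here τ₀ = 1/44.7 = 0.022371 and τ_data = 7/8.7 = 0.804598, so τ_n = 0.826969.
Rearranging for μ₀: μ₀ = (μ_n·τ_n − τ_data·x̄)/τ₀ = (5.0676·0.826969 − 0.804598·5.0) / 0.022371 = 0.167758/0.022371 ≈ 7.5.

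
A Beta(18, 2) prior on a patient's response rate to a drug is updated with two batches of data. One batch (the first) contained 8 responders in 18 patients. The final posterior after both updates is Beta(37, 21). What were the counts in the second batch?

11 responders and 9 non-responders

Because Beta–binomial updating is additive in the counts, the combined data contributed (α_post−α_prior, β_post−β_prior) successes and failures.
Total across both batches: 37−18=19 responders, 21−2=19 non-responders.
Subtract the first batch: 19−8=11 responders and 19−10=9 non-responders.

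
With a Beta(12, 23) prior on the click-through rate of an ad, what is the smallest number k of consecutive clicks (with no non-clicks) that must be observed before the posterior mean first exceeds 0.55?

After k clicks and 0 non-clicks the posterior is Beta(12+k, 23), with mean (12+k)/(12+23+k).
Set (12+k)/(35+k) > 0.55 and solve: k > (0.55·35 − 12)/(1 − 0.55) = 16.111.
The smallest integer exceeding 16.111 is 17.

k = 17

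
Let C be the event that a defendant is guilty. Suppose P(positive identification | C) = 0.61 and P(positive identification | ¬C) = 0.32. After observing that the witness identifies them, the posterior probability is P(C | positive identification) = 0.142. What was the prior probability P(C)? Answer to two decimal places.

In odds form, posterior odds = prior odds × likelihood ratio, so prior odds = posterior odds ÷ LR.
Posterior odds = 0.142/(1−0.142) = 0.1655. LR = 0.61/0.32 = 1.9062.
Prior odds = 0.1655/1.9062 = 0.0868, so P(C) = 0.0868/(1+0.0868) ≈ 0.08.

P(C) = 0.08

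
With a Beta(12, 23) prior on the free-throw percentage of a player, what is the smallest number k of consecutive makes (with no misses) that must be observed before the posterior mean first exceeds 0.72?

k = 48

After k makes and 0 misses the posterior is Beta(12+k, 23), with mean (12+k)/(12+23+k).
Set (12+k)/(35+k) > 0.72 and solve: k > (0.72·35 − 12)/(1 − 0.72) = 47.143.
The smallest integer exceeding 47.143 is 48.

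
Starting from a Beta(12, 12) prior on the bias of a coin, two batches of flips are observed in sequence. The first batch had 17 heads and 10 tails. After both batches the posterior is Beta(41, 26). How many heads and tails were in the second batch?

Sequential conjugate updates are equivalent to a single update on the pooled data, so total successes = posterior α − prior α and total failures = posterior β − prior β.
Total across both batches: 41−12=29 heads, 26−12=14 tails.
Subtract the first batch: 29−17=12 heads and 14−10=4 tails.

12 heads and 4 tails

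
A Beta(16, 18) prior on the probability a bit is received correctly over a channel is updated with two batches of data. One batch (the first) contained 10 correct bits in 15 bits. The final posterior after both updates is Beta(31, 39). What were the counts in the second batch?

5 correct bits and 16 errors

Because Beta–binomial updating is additive in the counts, the combined data contributed (α_post−α_prior, β_post−β_prior) successes and failures.
Total across both batches: 31−16=15 correct bits, 39−18=21 errors.
Subtract the first batch: 15−10=5 correct bits and 21−5=16 errors.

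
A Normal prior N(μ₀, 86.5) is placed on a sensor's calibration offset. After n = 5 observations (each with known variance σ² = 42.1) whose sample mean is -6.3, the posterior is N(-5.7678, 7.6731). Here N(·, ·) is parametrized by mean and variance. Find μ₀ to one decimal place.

μ₀ = -0.3

The posterior mean is a precision-weighted average: μ_n = (τ₀μ₀ + τ_data·x̄)/(τ₀+τ_data), with τ₀=1/σ₀² and τ_data=n/σ².
Here τ₀ = 1/86.5 = 0.011561 and τ_data = 5/42.1 = 0.118765, so τ_n = 0.130326.
Rearranging for μ₀: μ₀ = (μ_n·τ_n − τ_data·x̄)/τ₀ = (-5.7678·0.130326 − 0.118765·-6.3) / 0.011561 = -0.003475/0.011561 ≈ -0.3.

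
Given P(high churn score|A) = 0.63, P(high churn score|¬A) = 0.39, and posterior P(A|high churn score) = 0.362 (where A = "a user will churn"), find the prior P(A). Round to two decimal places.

In odds form, posterior odds = prior odds × likelihood ratio, so prior odds = posterior odds ÷ LR.
Posterior odds = 0.362/(1−0.362) = 0.5674. LR = 0.63/0.39 = 1.6154.
Prior odds = 0.5674/1.6154 = 0.3512, so P(A) = 0.3512/(1+0.3512) ≈ 0.26.

P(A) = 0.26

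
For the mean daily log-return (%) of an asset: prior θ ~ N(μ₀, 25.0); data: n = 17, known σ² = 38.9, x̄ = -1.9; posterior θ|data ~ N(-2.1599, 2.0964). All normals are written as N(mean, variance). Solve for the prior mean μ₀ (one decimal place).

With known observation variance, the Normal–Normal posterior has precision τ_n = τ₀ + n/σ² and mean μ_n = (τ₀μ₀ + (n/σ²)x̄)/τ_n.
Here τ₀ = 1/25.0 = 0.040000 and τ_data = 17/38.9 = 0.437018, so τ_n = 0.477018.
Rearranging for μ₀: μ₀ = (μ_n·τ_n − τ_data·x̄)/τ₀ = (-2.1599·0.477018 − 0.437018·-1.9) / 0.040000 = -0.199977/0.040000 ≈ -5.0.

μ₀ = -5.0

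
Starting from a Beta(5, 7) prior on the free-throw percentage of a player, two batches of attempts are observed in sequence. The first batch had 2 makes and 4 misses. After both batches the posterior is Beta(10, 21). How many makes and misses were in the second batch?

Sequential conjugate updates are equivalent to a single update on the pooled data, so total successes = posterior α − prior α and total failures = posterior β − prior β.
Total across both batches: 10−5=5 makes, 21−7=14 misses.
Subtract the first batch: 5−2=3 makes and 14−4=10 misses.

3 makes and 10 misses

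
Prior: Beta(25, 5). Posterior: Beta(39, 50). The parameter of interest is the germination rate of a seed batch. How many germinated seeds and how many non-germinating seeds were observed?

14 germinated seeds and 45 non-germinating seeds

Under Beta–binomial conjugacy the posterior parameters are (α+s, β+f).
So s = 39 − 25 = 14 and f = 50 − 5 = 45.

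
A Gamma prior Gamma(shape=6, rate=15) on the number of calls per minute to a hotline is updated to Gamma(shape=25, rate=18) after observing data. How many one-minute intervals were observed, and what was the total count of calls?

n = 3 one-minute intervals with total 19 calls

Gamma–Poisson conjugacy: posterior shape = α + Σxᵢ, posterior rate = β + n.
Matching: Σxᵢ = 25 − 6 = 19 and n = 18 − 15 = 3.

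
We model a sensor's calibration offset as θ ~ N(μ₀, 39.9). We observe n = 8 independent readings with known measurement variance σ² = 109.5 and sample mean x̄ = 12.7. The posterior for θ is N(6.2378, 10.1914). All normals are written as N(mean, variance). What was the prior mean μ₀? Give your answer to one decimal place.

μ₀ = -12.6

With known observation variance, the Normal–Normal posterior has precision τ_n = τ₀ + n/σ² and mean μ_n = (τ₀μ₀ + (n/σ²)x̄)/τ_n.
Here τ₀ = 1/39.9 = 0.025063 and τ_data = 8/109.5 = 0.073059, so τ_n = 0.098122.
Rearranging for μ₀: μ₀ = (μ_n·τ_n − τ_data·x̄)/τ₀ = (6.2378·0.098122 − 0.073059·12.7) / 0.025063 = -0.315784/0.025063 ≈ -12.6.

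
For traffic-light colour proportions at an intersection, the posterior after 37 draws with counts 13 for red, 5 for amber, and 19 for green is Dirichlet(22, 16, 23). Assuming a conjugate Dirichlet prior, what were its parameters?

Dirichlet(9, 11, 4)

For a Dirichlet(α) prior with multinomial counts c, the posterior is Dirichlet(α + c) componentwise.
Subtract each count from the matching posterior parameter: 22−13=9, 16−5=11, 23−19=4.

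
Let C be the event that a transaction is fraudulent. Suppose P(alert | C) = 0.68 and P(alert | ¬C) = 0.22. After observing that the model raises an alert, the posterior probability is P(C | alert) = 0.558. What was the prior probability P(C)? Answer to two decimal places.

In odds form, posterior odds = prior odds × likelihood ratio, so prior odds = posterior odds ÷ LR.
Posterior odds = 0.558/(1−0.558) = 1.2624. LR = 0.68/0.22 = 3.0909.
Prior odds = 1.2624/3.0909 = 0.4084, so P(C) = 0.4084/(1+0.4084) ≈ 0.29.

P(C) = 0.29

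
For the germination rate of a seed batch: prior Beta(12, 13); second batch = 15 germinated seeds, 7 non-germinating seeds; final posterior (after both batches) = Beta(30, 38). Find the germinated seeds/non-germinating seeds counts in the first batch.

Because Beta–binomial updating is additive in the counts, the combined data contributed (α_post−α_prior, β_post−β_prior) successes and failures.
Total across both batches: 30−12=18 germinated seeds, 38−13=25 non-germinating seeds.
Subtract the second batch: 18−15=3 germinated seeds and 25−7=18 non-germinating seeds.

3 germinated seeds and 18 non-germinating seeds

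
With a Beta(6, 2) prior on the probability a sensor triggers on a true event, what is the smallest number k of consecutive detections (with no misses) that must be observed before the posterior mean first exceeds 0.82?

k = 4

After k detections and 0 misses the posterior is Beta(6+k, 2), with mean (6+k)/(6+2+k).
Set (6+k)/(8+k) > 0.82 and solve: k > (0.82·8 − 6)/(1 − 0.82) = 3.111.
The smallest integer exceeding 3.111 is 4, and checking k=4: (10)/(12) = 0.8333 > 0.82.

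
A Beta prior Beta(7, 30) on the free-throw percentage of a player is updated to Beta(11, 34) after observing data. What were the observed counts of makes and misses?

4 makes and 4 misses

Under Beta–binomial conjugacy the posterior parameters are (α+s, β+f).
Match parameters: s=11−7=4, f=34−30=4.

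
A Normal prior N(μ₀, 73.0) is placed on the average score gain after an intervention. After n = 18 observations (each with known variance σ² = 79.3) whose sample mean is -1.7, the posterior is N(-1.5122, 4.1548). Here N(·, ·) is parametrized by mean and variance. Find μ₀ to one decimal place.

μ₀ = 1.6

With known observation variance, the Normal–Normal posterior has precision τ_n = τ₀ + n/σ² and mean μ_n = (τ₀μ₀ + (n/σ²)x̄)/τ_n.
Here τ₀ = 1/73.0 = 0.013699 and τ_data = 18/79.3 = 0.226986, so τ_n = 0.240685.
Rearranging for μ₀: μ₀ = (μ_n·τ_n − τ_data·x̄)/τ₀ = (-1.5122·0.240685 − 0.226986·-1.7) / 0.013699 = 0.021912/0.013699 ≈ 1.6.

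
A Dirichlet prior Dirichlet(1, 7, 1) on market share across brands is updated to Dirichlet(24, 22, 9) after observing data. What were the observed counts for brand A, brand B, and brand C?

For a Dirichlet(α) prior with multinomial counts c, the posterior is Dirichlet(α + c) componentwise.
Counts are posterior − prior componentwise: 24−1=23, 22−7=15, 9−1=8.

counts (23, 15, 8)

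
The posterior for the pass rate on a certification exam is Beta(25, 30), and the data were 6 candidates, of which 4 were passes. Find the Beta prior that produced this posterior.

Under Beta–binomial conjugacy the posterior parameters are (α+s, β+f).
Subtract the data counts: 25−4=21, 30−2=28.

Beta(21, 28)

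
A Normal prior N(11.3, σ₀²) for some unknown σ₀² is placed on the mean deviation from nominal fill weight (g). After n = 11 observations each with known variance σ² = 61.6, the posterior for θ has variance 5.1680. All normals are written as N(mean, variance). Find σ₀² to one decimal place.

Posterior precision equals prior precision plus data precision: 1/σ_n² = 1/σ₀² + n/σ².
So 1/σ₀² = 1/5.1680 − 11/61.6 = 0.193498 − 0.178571 = 0.014927.
Hence σ₀² = 1/0.014927 ≈ 67.0.

σ₀² = 67.0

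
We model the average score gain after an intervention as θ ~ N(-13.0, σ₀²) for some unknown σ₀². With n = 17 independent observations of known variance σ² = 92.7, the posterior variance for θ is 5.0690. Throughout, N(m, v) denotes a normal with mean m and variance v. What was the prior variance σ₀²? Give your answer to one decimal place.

σ₀² = 72.0

For the Normal–Normal model with known σ², precisions add: τ_n = τ₀ + n/σ².
So 1/σ₀² = 1/5.0690 − 17/92.7 = 0.197278 − 0.183387 = 0.013891.
Hence σ₀² = 1/0.013891 ≈ 72.0.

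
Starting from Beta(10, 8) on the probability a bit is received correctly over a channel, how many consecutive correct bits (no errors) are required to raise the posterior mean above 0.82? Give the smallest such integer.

After k correct bits and 0 errors the posterior is Beta(10+k, 8), with mean (10+k)/(10+8+k).
Set (10+k)/(18+k) > 0.82 and solve: k > (0.82·18 − 10)/(1 − 0.82) = 26.444.
The smallest integer exceeding 26.444 is 27, and checking k=27: (37)/(45) = 0.8222 > 0.82.

k = 27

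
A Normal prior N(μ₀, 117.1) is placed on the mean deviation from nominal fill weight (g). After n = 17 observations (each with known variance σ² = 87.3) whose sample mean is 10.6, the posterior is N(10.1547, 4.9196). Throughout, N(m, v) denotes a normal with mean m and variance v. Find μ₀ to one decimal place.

μ₀ = 0.0

With known observation variance, the Normal–Normal posterior has precision τ_n = τ₀ + n/σ² and mean μ_n = (τ₀μ₀ + (n/σ²)x̄)/τ_n.
Here τ₀ = 1/117.1 = 0.008540 and τ_data = 17/87.3 = 0.194731, so τ_n = 0.203271.
Rearranging for μ₀: μ₀ = (μ_n·τ_n − τ_data·x̄)/τ₀ = (10.1547·0.203271 − 0.194731·10.6) / 0.008540 = 0.000007/0.008540 ≈ 0.0.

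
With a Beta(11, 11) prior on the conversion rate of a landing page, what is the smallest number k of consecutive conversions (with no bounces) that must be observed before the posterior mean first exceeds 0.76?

k = 24

After k conversions and 0 bounces the posterior is Beta(11+k, 11), with mean (11+k)/(11+11+k).
Set (11+k)/(22+k) > 0.76 and solve: k > (0.76·22 − 11)/(1 − 0.76) = 23.833.
The smallest integer exceeding 23.833 is 24.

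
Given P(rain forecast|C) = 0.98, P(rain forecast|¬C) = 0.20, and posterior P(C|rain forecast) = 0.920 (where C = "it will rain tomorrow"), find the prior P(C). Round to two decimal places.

P(C) = 0.70

In odds form, posterior odds = prior odds × likelihood ratio, so prior odds = posterior odds ÷ LR.
Posterior odds = 0.920/(1−0.920) = 11.5000. LR = 0.98/0.20 = 4.9000.
Prior odds = 11.5000/4.9000 = 2.3469, so P(C) = 2.3469/(1+2.3469) ≈ 0.70.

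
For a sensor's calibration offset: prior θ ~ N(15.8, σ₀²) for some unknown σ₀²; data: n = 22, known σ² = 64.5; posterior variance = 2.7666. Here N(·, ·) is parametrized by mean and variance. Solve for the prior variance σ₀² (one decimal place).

Posterior precision equals prior precision plus data precision: 1/σ_n² = 1/σ₀² + n/σ².
So 1/σ₀² = 1/2.7666 − 22/64.5 = 0.361454 − 0.341085 = 0.020369.
Hence σ₀² = 1/0.020369 ≈ 49.1.

σ₀² = 49.1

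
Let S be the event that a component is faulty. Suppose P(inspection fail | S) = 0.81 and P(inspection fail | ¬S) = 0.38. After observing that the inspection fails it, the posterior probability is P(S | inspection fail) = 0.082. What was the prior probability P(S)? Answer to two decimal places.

P(S) = 0.04

In odds form, posterior odds = prior odds × likelihood ratio, so prior odds = posterior odds ÷ LR.
Posterior odds = 0.082/(1−0.082) = 0.0893. LR = 0.81/0.38 = 2.1316.
Prior odds = 0.0893/2.1316 = 0.0419, so P(S) = 0.0419/(1+0.0419) ≈ 0.04.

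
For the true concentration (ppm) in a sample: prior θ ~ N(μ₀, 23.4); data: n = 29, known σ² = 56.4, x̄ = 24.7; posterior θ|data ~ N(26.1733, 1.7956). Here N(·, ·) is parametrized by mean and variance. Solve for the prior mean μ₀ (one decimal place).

With known observation variance, the Normal–Normal posterior has precision τ_n = τ₀ + n/σ² and mean μ_n = (τ₀μ₀ + (n/σ²)x̄)/τ_n.
Here τ₀ = 1/23.4 = 0.042735 and τ_data = 29/56.4 = 0.514184, so τ_n = 0.556919.
Rearranging for μ₀: μ₀ = (μ_n·τ_n − τ_data·x̄)/τ₀ = (26.1733·0.556919 − 0.514184·24.7) / 0.042735 = 1.876063/0.042735 ≈ 43.9.

μ₀ = 43.9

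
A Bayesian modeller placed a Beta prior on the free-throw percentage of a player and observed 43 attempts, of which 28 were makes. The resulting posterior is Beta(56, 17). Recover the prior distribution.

Under Beta–binomial conjugacy the posterior parameters are (a+s, b+f).
So a = 56 − 28 = 28 and b = 17 − 15 = 2.

Beta(28, 2)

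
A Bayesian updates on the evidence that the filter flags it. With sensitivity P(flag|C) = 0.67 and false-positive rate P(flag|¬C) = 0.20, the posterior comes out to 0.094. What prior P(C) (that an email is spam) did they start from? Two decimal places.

P(C) = 0.03

Bayes' rule in odds form gives O(C|E) = O(C)·[P(E|C)/P(E|¬C)], hence O(C) = O(C|E)/LR.
Posterior odds = 0.094/(1−0.094) = 0.1038. LR = 0.67/0.20 = 3.3500.
Prior odds = 0.1038/3.3500 = 0.0310, so P(C) = 0.0310/(1+0.0310) ≈ 0.03.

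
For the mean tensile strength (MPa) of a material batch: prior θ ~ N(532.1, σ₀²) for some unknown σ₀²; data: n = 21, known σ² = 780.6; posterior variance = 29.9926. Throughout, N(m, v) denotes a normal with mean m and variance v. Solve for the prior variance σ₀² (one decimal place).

For the Normal–Normal model with known σ², precisions add: τ_n = τ₀ + n/σ².
So 1/σ₀² = 1/29.9926 − 21/780.6 = 0.033342 − 0.026902 = 0.006440.
Hence σ₀² = 1/0.006440 ≈ 155.3.

σ₀² = 155.3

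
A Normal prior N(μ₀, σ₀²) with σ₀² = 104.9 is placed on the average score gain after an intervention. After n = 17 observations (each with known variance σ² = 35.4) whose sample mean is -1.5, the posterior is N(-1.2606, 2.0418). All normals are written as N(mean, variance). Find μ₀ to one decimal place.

μ₀ = 10.8

The posterior mean is a precision-weighted average: μ_n = (τ₀μ₀ + τ_data·x̄)/(τ₀+τ_data), with τ₀=1/σ₀² and τ_data=n/σ².
Here τ₀ = 1/104.9 = 0.009533 and τ_data = 17/35.4 = 0.480226, so τ_n = 0.489759.
Rearranging for μ₀: μ₀ = (μ_n·τ_n − τ_data·x̄)/τ₀ = (-1.2606·0.489759 − 0.480226·-1.5) / 0.009533 = 0.102949/0.009533 ≈ 10.8.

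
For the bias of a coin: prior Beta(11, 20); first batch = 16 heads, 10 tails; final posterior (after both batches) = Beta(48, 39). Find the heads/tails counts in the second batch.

21 heads and 9 tails

Because Beta–binomial updating is additive in the counts, the combined data contributed (α_post−α_prior, β_post−β_prior) successes and failures.
Total across both batches: 48−11=37 heads, 39−20=19 tails.
Subtract the first batch: 37−16=21 heads and 19−10=9 tails.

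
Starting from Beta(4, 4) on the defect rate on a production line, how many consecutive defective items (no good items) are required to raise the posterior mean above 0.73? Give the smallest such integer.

After k defective items and 0 good items the posterior is Beta(4+k, 4), with mean (4+k)/(4+4+k).
Set (4+k)/(8+k) > 0.73 and solve: k > (0.73·8 − 4)/(1 − 0.73) = 6.815.
The smallest integer exceeding 6.815 is 7.

k = 7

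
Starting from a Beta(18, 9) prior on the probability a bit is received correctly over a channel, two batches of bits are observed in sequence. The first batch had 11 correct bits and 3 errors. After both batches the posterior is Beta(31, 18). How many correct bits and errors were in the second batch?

Because Beta–binomial updating is additive in the counts, the combined data contributed (α_post−α_prior, β_post−β_prior) successes and failures.
Total across both batches: 31−18=13 correct bits, 18−9=9 errors.
Subtract the first batch: 13−11=2 correct bits and 9−3=6 errors.

2 correct bits and 6 errors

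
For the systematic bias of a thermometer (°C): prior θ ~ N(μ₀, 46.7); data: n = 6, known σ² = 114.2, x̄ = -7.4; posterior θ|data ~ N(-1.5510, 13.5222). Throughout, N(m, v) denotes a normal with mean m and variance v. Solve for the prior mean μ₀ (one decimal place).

μ₀ = 12.8

With known observation variance, the Normal–Normal posterior has precision τ_n = τ₀ + n/σ² and mean μ_n = (τ₀μ₀ + (n/σ²)x̄)/τ_n.
Here τ₀ = 1/46.7 = 0.021413 and τ_data = 6/114.2 = 0.052539, so τ_n = 0.073952.
Rearranging for μ₀: μ₀ = (μ_n·τ_n − τ_data·x̄)/τ₀ = (-1.5510·0.073952 − 0.052539·-7.4) / 0.021413 = 0.274089/0.021413 ≈ 12.8.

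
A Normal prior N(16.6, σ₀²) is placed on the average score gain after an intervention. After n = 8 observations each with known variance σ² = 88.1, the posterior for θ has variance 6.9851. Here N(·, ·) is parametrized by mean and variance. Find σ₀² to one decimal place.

σ₀² = 19.1

Posterior precision equals prior precision plus data precision: 1/σ_n² = 1/σ₀² + n/σ².
So 1/σ₀² = 1/6.9851 − 8/88.1 = 0.143162 − 0.090806 = 0.052356.
Hence σ₀² = 1/0.052356 ≈ 19.1.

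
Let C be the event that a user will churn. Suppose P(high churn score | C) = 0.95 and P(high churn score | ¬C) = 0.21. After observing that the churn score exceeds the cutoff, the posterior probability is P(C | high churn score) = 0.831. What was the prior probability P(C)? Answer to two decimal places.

Bayes' rule in odds form gives O(C|E) = O(C)·[P(E|C)/P(E|¬C)], hence O(C) = O(C|E)/LR.
Posterior odds = 0.831/(1−0.831) = 4.9172. LR = 0.95/0.21 = 4.5238.
Prior odds = 4.9172/4.5238 = 1.0870, so P(C) = 1.0870/(1+1.0870) ≈ 0.52.

P(C) = 0.52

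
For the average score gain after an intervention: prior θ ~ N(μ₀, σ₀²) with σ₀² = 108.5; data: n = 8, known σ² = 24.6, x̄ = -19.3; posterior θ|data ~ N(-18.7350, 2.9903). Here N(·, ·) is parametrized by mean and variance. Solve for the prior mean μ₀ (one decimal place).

μ₀ = 1.2

The posterior mean is a precision-weighted average: μ_n = (τ₀μ₀ + τ_data·x̄)/(τ₀+τ_data), with τ₀=1/σ₀² and τ_data=n/σ².
Here τ₀ = 1/108.5 = 0.009217 and τ_data = 8/24.6 = 0.325203, so τ_n = 0.334420.
Rearranging for μ₀: μ₀ = (μ_n·τ_n − τ_data·x̄)/τ₀ = (-18.7350·0.334420 − 0.325203·-19.3) / 0.009217 = 0.011059/0.009217 ≈ 1.2.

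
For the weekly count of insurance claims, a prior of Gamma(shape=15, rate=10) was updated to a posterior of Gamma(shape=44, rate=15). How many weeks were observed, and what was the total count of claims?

A Gamma(α, β) prior (rate parametrization) on a Poisson rate with n observations summing to S gives posterior Gamma(α+S, β+n).
Matching: Σxᵢ = 44 − 15 = 29 and n = 15 − 10 = 5.

n = 5 weeks with total 29 claims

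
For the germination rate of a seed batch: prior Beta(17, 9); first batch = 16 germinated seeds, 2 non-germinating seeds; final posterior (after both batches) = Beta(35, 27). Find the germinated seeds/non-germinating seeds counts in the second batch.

Because Beta–binomial updating is additive in the counts, the combined data contributed (α_post−α_prior, β_post−β_prior) successes and failures.
Total across both batches: 35−17=18 germinated seeds, 27−9=18 non-germinating seeds.
Subtract the first batch: 18−16=2 germinated seeds and 18−2=16 non-germinating seeds.

2 germinated seeds and 16 non-germinating seeds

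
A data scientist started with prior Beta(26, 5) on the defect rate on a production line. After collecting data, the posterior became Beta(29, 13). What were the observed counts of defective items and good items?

A Beta(a, b) prior with s successes and f failures in binomial data gives a Beta(a+s, b+f) posterior.
Match parameters: s=29−26=3, f=13−5=8.

3 defective items and 8 good items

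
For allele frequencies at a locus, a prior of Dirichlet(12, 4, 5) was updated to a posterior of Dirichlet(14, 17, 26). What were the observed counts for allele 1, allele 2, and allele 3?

For a Dirichlet(α) prior with multinomial counts c, the posterior is Dirichlet(α + c) componentwise.
Counts are posterior − prior componentwise: 14−12=2, 17−4=13, 26−5=21.

counts (2, 13, 21)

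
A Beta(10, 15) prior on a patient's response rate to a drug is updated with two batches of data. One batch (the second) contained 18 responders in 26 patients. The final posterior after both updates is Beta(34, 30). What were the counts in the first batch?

Sequential conjugate updates are equivalent to a single update on the pooled data, so total successes = posterior α − prior α and total failures = posterior β − prior β.
Total across both batches: 34−10=24 responders, 30−15=15 non-responders.
Subtract the second batch: 24−18=6 responders and 15−8=7 non-responders.

6 responders and 7 non-responders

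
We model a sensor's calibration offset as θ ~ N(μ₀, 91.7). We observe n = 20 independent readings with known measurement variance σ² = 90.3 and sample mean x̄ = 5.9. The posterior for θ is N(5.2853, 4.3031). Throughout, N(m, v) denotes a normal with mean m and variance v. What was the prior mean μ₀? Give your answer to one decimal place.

μ₀ = -7.2

The posterior mean is a precision-weighted average: μ_n = (τ₀μ₀ + τ_data·x̄)/(τ₀+τ_data), with τ₀=1/σ₀² and τ_data=n/σ².
Here τ₀ = 1/91.7 = 0.010905 and τ_data = 20/90.3 = 0.221484, so τ_n = 0.232389.
Rearranging for μ₀: μ₀ = (μ_n·τ_n − τ_data·x̄)/τ₀ = (5.2853·0.232389 − 0.221484·5.9) / 0.010905 = -0.078510/0.010905 ≈ -7.2.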